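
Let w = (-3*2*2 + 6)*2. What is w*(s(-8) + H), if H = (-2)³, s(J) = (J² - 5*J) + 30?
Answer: -1512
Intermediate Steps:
w = -12 (w = (-6*2 + 6)*2 = (-12 + 6)*2 = -6*2 = -12)
s(J) = 30 + J² - 5*J
H = -8
w*(s(-8) + H) = -12*((30 + (-8)² - 5*(-8)) - 8) = -12*((30 + 64 + 40) - 8) = -12*(134 - 8) = -12*126 = -1512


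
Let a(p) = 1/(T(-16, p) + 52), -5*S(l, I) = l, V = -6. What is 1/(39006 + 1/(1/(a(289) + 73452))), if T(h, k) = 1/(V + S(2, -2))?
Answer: 1659/186567854 ≈ 8.8922e-6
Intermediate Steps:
S(l, I) = -l/5
T(h, k) = -5/32 (T(h, k) = 1/(-6 - ⅕*2) = 1/(-6 - ⅖) = 1/(-32/5) = -5/32)
a(p) = 32/1659 (a(p) = 1/(-5/32 + 52) = 1/(1659/32) = 32/1659)
1/(39006 + 1/(1/(a(289) + 73452))) = 1/(39006 + 1/(1/(32/1659 + 73452))) = 1/(39006 + 1/(1/(121856900/1659))) = 1/(39006 + 1/(1659/121856900)) = 1/(39006 + 121856900/1659) = 1/(186567854/1659) = 1659/186567854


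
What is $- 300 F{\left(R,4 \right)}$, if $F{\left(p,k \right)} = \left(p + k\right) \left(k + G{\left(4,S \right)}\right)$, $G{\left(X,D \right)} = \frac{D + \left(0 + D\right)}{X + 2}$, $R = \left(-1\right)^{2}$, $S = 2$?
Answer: $-7000$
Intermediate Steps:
$R = 1$
$G{\left(X,D \right)} = \frac{2 D}{2 + X}$ ($G{\left(X,D \right)} = \frac{D + D}{2 + X} = \frac{2 D}{2 + X}$)
$F{\left(p,k \right)} = \left(\frac{2}{3} + k\right) \left(k + p\right)$ ($F{\left(p,k \right)} = \left(p + k\right) \left(k + 2 \cdot 2 \frac{1}{2 + 4}\right) = \left(k + p\right) \left(k + 2 \cdot 2 \cdot \frac{1}{6}\right) = \left(k + p\right) \left(k + \frac{2}{3}\right) = \left(k + p\right) \left(\frac{2}{3} + k\right) = \left(\frac{2}{3} + k\right) \left(k + p\right)$)
$- 300 F{\left(R,4 \right)} = - 300 \left(4^{2} + \frac{2}{3} \cdot 4 + \frac{2}{3} \cdot 1 + 4 \cdot 1\right) = - 300 \left(16 + \frac{8}{3} + \frac{2}{3} + 4\right) = \left(-300\right) \frac{70}{3} = -7000$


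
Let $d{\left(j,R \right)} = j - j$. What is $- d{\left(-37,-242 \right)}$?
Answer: $0$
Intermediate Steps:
$d{\left(j,R \right)} = 0$
$- d{\left(-37,-242 \right)} = \left(-1\right) 0 = 0$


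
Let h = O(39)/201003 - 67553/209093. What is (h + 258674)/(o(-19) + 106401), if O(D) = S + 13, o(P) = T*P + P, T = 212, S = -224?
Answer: 5435810048687882/2150883346918383 ≈ 2.5272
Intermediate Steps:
o(P) = 213*P (o(P) = 212*P + P = 213*P)
O(D) = -211 (O(D) = -224 + 13 = -211)
h = -13622474282/42028320279 (h = -211/201003 - 67553/209093 = -13622474282/42028320279 ≈ -0.32413)
(h + 258674)/(o(-19) + 106401) = (-13622474282/42028320279 + 258674)/(213*(-19) + 106401) = 10871620097375764/(42028320279*(-4047 + 106401)) = (10871620097375764/42028320279)/102354 = (10871620097375764/42028320279)*(1/102354) = 5435810048687882/2150883346918383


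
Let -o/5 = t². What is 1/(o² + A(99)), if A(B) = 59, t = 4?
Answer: 1/6459 ≈ 0.00015482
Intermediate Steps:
o = -80 (o = -5*4² = -5*16 = -80)
1/(o² + A(99)) = 1/((-80)² + 59) = 1/(6400 + 59) = 1/6459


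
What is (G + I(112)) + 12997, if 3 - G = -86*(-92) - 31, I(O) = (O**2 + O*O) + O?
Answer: 30319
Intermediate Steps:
I(O) = O + 2*O**2 (I(O) = (O**2 + O**2) + O = 2*O**2 + O = O + 2*O**2)
G = -7878 (G = 3 - (-86*(-92) - 31) = 3 - (7912 - 31) = 3 - 1*7881 = 3 - 7881 = -7878)
(G + I(112)) + 12997 = (-7878 + 112*(1 + 2*112)) + 12997 = (-7878 + 112*(1 + 224)) + 12997 = (-7878 + 112*225) + 12997 = (-7878 + 25200) + 12997 = 17322 + 12997 = 30319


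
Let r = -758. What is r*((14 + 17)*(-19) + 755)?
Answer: -125828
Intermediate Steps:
r*((14 + 17)*(-19) + 755) = -758*((14 + 17)*(-19) + 755) = -758*(31*(-19) + 755) = -758*(-589 + 755) = -758*166 = -125828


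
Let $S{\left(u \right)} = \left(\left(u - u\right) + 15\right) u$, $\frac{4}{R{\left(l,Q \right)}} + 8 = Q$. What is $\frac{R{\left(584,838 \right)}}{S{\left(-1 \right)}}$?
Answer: $- \frac{2}{6225} \approx -0.00032129$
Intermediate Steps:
$R{\left(l,Q \right)} = \frac{4}{-8 + Q}$
$S{\left(u \right)} = 15 u$ ($S{\left(u \right)} = \left(0 + 15\right) u = 15 u$)
$\frac{R{\left(584,838 \right)}}{S{\left(-1 \right)}} = \frac{4 \frac{1}{-8 + 838}}{15 \left(-1\right)} = \frac{4 \cdot \frac{1}{830}}{-15} = 4 \cdot \frac{1}{830} \left(- \frac{1}{15}\right) = \frac{2}{415} \left(- \frac{1}{15}\right) = - \frac{2}{6225}$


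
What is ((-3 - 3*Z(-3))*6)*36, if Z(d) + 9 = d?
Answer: 7128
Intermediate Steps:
Z(d) = -9 + d
((-3 - 3*Z(-3))*6)*36 = ((-3 - 3*(-9 - 3))*6)*36 = ((-3 - 3*(-12))*6)*36 = ((-3 + 36)*6)*36 = (33*6)*36 = 198*36 = 7128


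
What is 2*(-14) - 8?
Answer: -36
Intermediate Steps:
2*(-14) - 8 = -28 - 8 = -36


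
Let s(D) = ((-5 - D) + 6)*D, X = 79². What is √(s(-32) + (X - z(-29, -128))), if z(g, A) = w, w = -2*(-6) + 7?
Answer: 3*√574 ≈ 71.875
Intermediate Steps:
X = 6241
w = 19 (w = 12 + 7 = 19)
z(g, A) = 19
s(D) = D*(1 - D) (s(D) = (1 - D)*D = D*(1 - D))
√(s(-32) + (X - z(-29, -128))) = √(-32*(1 - 1*(-32)) + (6241 - 1*19)) = √(-32*(1 + 32) + (6241 - 19)) = √(-32*33 + 6222) = √(-1056 + 6222) = √5166 = 3*√574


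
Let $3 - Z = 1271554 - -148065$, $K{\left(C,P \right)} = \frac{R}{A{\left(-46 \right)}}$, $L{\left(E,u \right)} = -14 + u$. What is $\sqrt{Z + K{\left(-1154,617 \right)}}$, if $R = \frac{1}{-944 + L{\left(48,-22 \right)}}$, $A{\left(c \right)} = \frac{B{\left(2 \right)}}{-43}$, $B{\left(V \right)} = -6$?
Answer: $\frac{i \sqrt{250420263690}}{420} \approx 1191.5 i$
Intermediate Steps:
$A{\left(c \right)} = \frac{6}{43}$ ($A{\left(c \right)} = - \frac{6}{-43} = \left(-6\right) \left(- \frac{1}{43}\right) = \frac{6}{43}$)
$R = - \frac{1}{980}$ ($R = \frac{1}{-944 - 36} = \frac{1}{-980} = - \frac{1}{980} \approx -0.0010204$)
$K{\left(C,P \right)} = - \frac{43}{5880}$ ($K{\left(C,P \right)} = - \frac{1}{980 \cdot \frac{6}{43}} = \left(- \frac{1}{980}\right) \frac{43}{6} = - \frac{43}{5880}$)
$Z = -1419616$ ($Z = 3 - \left(1271554 - -148065\right) = 3 - \left(1271554 + 148065\right) = 3 - 1419619 = -1419616$)
$\sqrt{Z + K{\left(-1154,617 \right)}} = \sqrt{-1419616 - \frac{43}{5880}} = \sqrt{- \frac{8347342123}{5880}} = \frac{i \sqrt{250420263690}}{420}$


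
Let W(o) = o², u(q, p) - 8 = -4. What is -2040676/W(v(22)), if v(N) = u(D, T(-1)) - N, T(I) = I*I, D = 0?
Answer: -510169/81 ≈ -6298.4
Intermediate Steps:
T(I) = I²
u(q, p) = 4 (u(q, p) = 8 - 4 = 4)
v(N) = 4 - N
-2040676/W(v(22)) = -2040676/(4 - 1*22)² = -2040676/(4 - 22)² = -2040676/((-18)²) = -2040676/324 = -2040676*1/324 = -510169/81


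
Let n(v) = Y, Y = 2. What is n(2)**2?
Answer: 4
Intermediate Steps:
n(v) = 2
n(2)**2 = 2**2 = 4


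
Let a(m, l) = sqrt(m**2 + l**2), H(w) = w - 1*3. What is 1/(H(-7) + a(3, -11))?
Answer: 1/3 + sqrt(130)/30 ≈ 0.71339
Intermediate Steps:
H(w) = -3 + w (H(w) = w - 3 = -3 + w)
a(m, l) = sqrt(l**2 + m**2)
1/(H(-7) + a(3, -11)) = 1/((-3 - 7) + sqrt((-11)**2 + 3**2)) = 1/(-10 + sqrt(121 + 9)) = 1/(-10 + sqrt(130))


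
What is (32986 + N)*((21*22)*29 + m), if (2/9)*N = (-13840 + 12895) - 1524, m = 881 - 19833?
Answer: -121496527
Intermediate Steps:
m = -18952
N = -22221/2 (N = 9*((-13840 + 12895) - 1524)/2 = 9*(-945 - 1524)/2 = (9/2)*(-2469) = -22221/2 ≈ -11111.)
(32986 + N)*((21*22)*29 + m) = (32986 - 22221/2)*((21*22)*29 - 18952) = 43751*(462*29 - 18952)/2 = 43751*(13398 - 18952)/2 = (43751/2)*(-5554) = -121496527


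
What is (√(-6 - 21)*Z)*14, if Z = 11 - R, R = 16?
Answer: -210*I*√3 ≈ -363.73*I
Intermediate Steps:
Z = -5 (Z = 11 - 1*16 = 11 - 16 = -5)
(√(-6 - 21)*Z)*14 = (√(-6 - 21)*(-5))*14 = (√(-27)*(-5))*14 = ((3*I*√3)*(-5))*14 = -15*I*√3*14 = -210*I*√3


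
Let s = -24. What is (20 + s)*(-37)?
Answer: 148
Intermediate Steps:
(20 + s)*(-37) = (20 - 24)*(-37) = -4*(-37) = 148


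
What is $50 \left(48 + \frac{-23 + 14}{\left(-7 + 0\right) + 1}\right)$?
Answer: $2475$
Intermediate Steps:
$50 \left(48 + \frac{-23 + 14}{\left(-7 + 0\right) + 1}\right) = 50 \left(48 - \frac{9}{-7 + 1}\right) = 50 \left(48 - \frac{9}{-6}\right) = 50 \left(48 - - \frac{3}{2}\right) = 50 \left(48 + \frac{3}{2}\right) = 50 \cdot \frac{99}{2} = 2475$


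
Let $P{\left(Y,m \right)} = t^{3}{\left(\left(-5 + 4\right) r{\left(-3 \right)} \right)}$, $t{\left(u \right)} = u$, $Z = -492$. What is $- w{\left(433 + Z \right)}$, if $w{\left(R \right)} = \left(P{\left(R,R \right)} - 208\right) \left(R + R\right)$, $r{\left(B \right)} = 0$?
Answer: $-24544$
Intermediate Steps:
$P{\left(Y,m \right)} = 0$ ($P{\left(Y,m \right)} = \left(\left(-5 + 4\right) 0\right)^{3} = \left(\left(-1\right) 0\right)^{3} = 0^{3} = 0$)
$w{\left(R \right)} = - 416 R$ ($w{\left(R \right)} = \left(0 - 208\right) \left(R + R\right) = - 208 \cdot 2 R = - 416 R$)
$- w{\left(433 + Z \right)} = - \left(-416\right) \left(433 - 492\right) = - \left(-416\right) \left(-59\right) = \left(-1\right) 24544 = -24544$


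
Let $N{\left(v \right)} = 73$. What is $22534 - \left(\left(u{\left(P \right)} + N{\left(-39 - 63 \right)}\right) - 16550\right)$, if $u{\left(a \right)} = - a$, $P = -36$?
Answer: $38975$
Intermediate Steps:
$22534 - \left(\left(u{\left(P \right)} + N{\left(-39 - 63 \right)}\right) - 16550\right) = 22534 - \left(\left(\left(-1\right) \left(-36\right) + 73\right) - 16550\right) = 22534 - \left(\left(36 + 73\right) - 16550\right) = 22534 - \left(109 - 16550\right) = 22534 - -16441 = 22534 + 16441 = 38975$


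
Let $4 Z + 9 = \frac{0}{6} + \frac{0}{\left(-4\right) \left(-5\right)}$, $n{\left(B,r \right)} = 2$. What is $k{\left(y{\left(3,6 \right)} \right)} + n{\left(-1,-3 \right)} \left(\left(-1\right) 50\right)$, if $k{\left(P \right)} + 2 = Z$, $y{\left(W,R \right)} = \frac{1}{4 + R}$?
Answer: $- \frac{417}{4} \approx -104.25$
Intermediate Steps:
$Z = - \frac{9}{4}$ ($Z = - \frac{9}{4} + \frac{\frac{0}{6} + \frac{0}{\left(-4\right) \left(-5\right)}}{4} = - \frac{9}{4} + \frac{0 \cdot \frac{1}{6} + \frac{0}{20}}{4} = - \frac{9}{4} + \frac{0 + 0 \cdot \frac{1}{20}}{4} = - \frac{9}{4} + \frac{0 + 0}{4} = - \frac{9}{4} + \frac{1}{4} \cdot 0 = - \frac{9}{4} + 0 = - \frac{9}{4} \approx -2.25$)
$k{\left(P \right)} = - \frac{17}{4}$ ($k{\left(P \right)} = -2 - \frac{9}{4} = - \frac{17}{4}$)
$k{\left(y{\left(3,6 \right)} \right)} + n{\left(-1,-3 \right)} \left(\left(-1\right) 50\right) = - \frac{17}{4} + 2 \left(\left(-1\right) 50\right) = - \frac{17}{4} + 2 \left(-50\right) = - \frac{17}{4} - 100 = - \frac{417}{4}$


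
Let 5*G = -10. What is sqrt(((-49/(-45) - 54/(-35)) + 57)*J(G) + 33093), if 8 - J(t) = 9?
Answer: sqrt(364192885)/105 ≈ 181.75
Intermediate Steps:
G = -2 (G = (1/5)*(-10) = -2)
J(t) = -1 (J(t) = 8 - 1*9 = 8 - 9 = -1)
sqrt(((-49/(-45) - 54/(-35)) + 57)*J(G) + 33093) = sqrt(((-49/(-45) - 54/(-35)) + 57)*(-1) + 33093) = sqrt(((-49*(-1/45) - 54*(-1/35)) + 57)*(-1) + 33093) = sqrt(((49/45 + 54/35) + 57)*(-1) + 33093) = sqrt((829/315 + 57)*(-1) + 33093) = sqrt((18784/315)*(-1) + 33093) = sqrt(-18784/315 + 33093) = sqrt(10405511/315) = sqrt(364192885)/105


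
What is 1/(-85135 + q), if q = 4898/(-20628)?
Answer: -10314/878084839 ≈ -1.1746e-5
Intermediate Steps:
q = -2449/10314 (q = 4898*(-1/20628) = -2449/10314 ≈ -0.23744)
1/(-85135 + q) = 1/(-85135 - 2449/10314) = 1/(-878084839/10314) = -10314/878084839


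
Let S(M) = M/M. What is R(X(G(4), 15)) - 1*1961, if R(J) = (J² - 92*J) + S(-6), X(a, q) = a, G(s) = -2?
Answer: -1772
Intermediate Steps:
S(M) = 1
R(J) = 1 + J² - 92*J (R(J) = (J² - 92*J) + 1 = 1 + J² - 92*J)
R(X(G(4), 15)) - 1*1961 = (1 + (-2)² - 92*(-2)) - 1*1961 = (1 + 4 + 184) - 1961 = 189 - 1961 = -1772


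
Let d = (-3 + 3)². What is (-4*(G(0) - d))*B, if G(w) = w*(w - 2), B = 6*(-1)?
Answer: 0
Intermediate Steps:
B = -6
d = 0 (d = 0² = 0)
G(w) = w*(-2 + w)
(-4*(G(0) - d))*B = -4*(0*(-2 + 0) - 1*0)*(-6) = -4*(0*(-2) + 0)*(-6) = -4*(0 + 0)*(-6) = -4*0*(-6) = 0*(-6) = 0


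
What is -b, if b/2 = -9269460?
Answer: 18538920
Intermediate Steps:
b = -18538920 (b = 2*(-9269460) = -18538920)
-b = -1*(-18538920) = 18538920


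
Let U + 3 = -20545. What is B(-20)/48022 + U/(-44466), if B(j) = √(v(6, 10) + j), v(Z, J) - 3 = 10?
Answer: 10274/22233 + I*√7/48022 ≈ 0.46211 + 5.5095e-5*I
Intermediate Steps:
U = -20548 (U = -3 - 20545 = -20548)
v(Z, J) = 13 (v(Z, J) = 3 + 10 = 13)
B(j) = √(13 + j)
B(-20)/48022 + U/(-44466) = √(13 - 20)/48022 - 20548/(-44466) = √(-7)*(1/48022) - 20548*(-1/44466) = (I*√7)*(1/48022) + 10274/22233 = I*√7/48022 + 10274/22233 = 10274/22233 + I*√7/48022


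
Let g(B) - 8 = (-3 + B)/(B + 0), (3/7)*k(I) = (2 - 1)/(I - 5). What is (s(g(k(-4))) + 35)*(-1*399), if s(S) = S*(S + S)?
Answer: -2461659/7 ≈ -3.5167e+5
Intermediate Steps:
k(I) = 7/(3*(-5 + I)) (k(I) = 7*((2 - 1)/(I - 5))/3 = 7*(1/(-5 + I))/3 = 7/(3*(-5 + I)))
g(B) = 8 + (-3 + B)/B (g(B) = 8 + (-3 + B)/(B + 0) = 8 + (-3 + B)/B)
s(S) = 2*S² (s(S) = S*(2*S) = 2*S²)
(s(g(k(-4))) + 35)*(-1*399) = (2*(9 - 3/(7/(3*(-5 - 4))))² + 35)*(-1*399) = (2*(9 - 3/((7/3)/(-9)))² + 35)*(-399) = (2*(9 - 3/((7/3)*(-⅑)))² + 35)*(-399) = (2*(9 - 3/(-7/27))² + 35)*(-399) = (2*(9 - 3*(-27/7))² + 35)*(-399) = (2*(9 + 81/7)² + 35)*(-399) = (2*(144/7)² + 35)*(-399) = (2*(20736/49) + 35)*(-399) = (41472/49 + 35)*(-399) = (43187/49)*(-399) = -2461659/7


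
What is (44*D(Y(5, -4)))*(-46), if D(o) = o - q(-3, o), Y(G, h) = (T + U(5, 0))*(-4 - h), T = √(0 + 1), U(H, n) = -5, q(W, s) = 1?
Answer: 2024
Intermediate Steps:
T = 1 (T = √1 = 1)
Y(G, h) = 16 + 4*h (Y(G, h) = (1 - 5)*(-4 - h) = -4*(-4 - h) = 16 + 4*h)
D(o) = -1 + o (D(o) = o - 1*1 = o - 1 = -1 + o)
(44*D(Y(5, -4)))*(-46) = (44*(-1 + (16 + 4*(-4))))*(-46) = (44*(-1 + (16 - 16)))*(-46) = (44*(-1 + 0))*(-46) = (44*(-1))*(-46) = -44*(-46) = 2024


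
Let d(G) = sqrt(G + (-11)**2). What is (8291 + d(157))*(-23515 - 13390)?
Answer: -305979355 - 36905*sqrt(278) ≈ -3.0659e+8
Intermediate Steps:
d(G) = sqrt(121 + G) (d(G) = sqrt(G + 121) = sqrt(121 + G))
(8291 + d(157))*(-23515 - 13390) = (8291 + sqrt(121 + 157))*(-23515 - 13390) = (8291 + sqrt(278))*(-36905) = -305979355 - 36905*sqrt(278)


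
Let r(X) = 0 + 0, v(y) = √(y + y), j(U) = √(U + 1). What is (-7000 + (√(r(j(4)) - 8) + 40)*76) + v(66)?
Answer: -3960 + 2*√33 + 152*I*√2 ≈ -3948.5 + 214.96*I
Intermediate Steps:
j(U) = √(1 + U)
v(y) = √2*√y (v(y) = √(2*y) = √2*√y)
r(X) = 0
(-7000 + (√(r(j(4)) - 8) + 40)*76) + v(66) = (-7000 + (√(0 - 8) + 40)*76) + √2*√66 = (-7000 + (√(-8) + 40)*76) + 2*√33 = (-7000 + (2*I*√2 + 40)*76) + 2*√33 = (-7000 + (40 + 2*I*√2)*76) + 2*√33 = (-7000 + (3040 + 152*I*√2)) + 2*√33 = (-3960 + 152*I*√2) + 2*√33 = -3960 + 2*√33 + 152*I*√2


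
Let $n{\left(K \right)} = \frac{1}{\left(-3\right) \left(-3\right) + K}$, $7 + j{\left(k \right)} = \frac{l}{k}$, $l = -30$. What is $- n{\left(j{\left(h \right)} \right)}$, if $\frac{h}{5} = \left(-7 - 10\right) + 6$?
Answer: $- \frac{11}{28} \approx -0.39286$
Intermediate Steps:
$h = -55$ ($h = 5 \left(\left(-7 - 10\right) + 6\right) = 5 \left(-17 + 6\right) = 5 \left(-11\right) = -55$)
$j{\left(k \right)} = -7 - \frac{30}{k}$
$n{\left(K \right)} = \frac{1}{9 + K}$
$- n{\left(j{\left(h \right)} \right)} = - \frac{1}{9 - \left(7 + \frac{30}{-55}\right)} = - \frac{1}{9 - \frac{71}{11}} = - \frac{1}{\frac{28}{11}} = \left(-1\right) \frac{11}{28} = - \frac{11}{28}$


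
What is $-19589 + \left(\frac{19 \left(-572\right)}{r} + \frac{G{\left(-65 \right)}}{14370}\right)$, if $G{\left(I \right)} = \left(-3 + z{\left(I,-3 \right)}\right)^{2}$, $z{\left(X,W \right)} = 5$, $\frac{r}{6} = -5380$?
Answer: $- \frac{25240188217}{1288510} \approx -19589.0$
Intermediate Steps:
$r = -32280$ ($r = 6 \left(-5380\right) = -32280$)
$G{\left(I \right)} = 4$ ($G{\left(I \right)} = \left(-3 + 5\right)^{2} = 2^{2} = 4$)
$-19589 + \left(\frac{19 \left(-572\right)}{r} + \frac{G{\left(-65 \right)}}{14370}\right) = -19589 + \left(\frac{19 \left(-572\right)}{-32280} + \frac{4}{14370}\right) = -19589 + \left(\left(-10868\right) \left(- \frac{1}{32280}\right) + 4 \cdot \frac{1}{14370}\right) = -19589 + \left(\frac{2717}{8070} + \frac{2}{7185}\right) = -19589 + \frac{434173}{1288510} = - \frac{25240188217}{1288510}$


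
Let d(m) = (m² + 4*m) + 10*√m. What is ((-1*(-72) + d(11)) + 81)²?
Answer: 102224 + 6360*√11 ≈ 1.2332e+5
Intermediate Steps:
d(m) = m² + 4*m + 10*√m
((-1*(-72) + d(11)) + 81)² = ((-1*(-72) + (11² + 4*11 + 10*√11)) + 81)² = ((72 + (121 + 44 + 10*√11)) + 81)² = ((72 + (165 + 10*√11)) + 81)² = ((237 + 10*√11) + 81)² = (318 + 10*√11)²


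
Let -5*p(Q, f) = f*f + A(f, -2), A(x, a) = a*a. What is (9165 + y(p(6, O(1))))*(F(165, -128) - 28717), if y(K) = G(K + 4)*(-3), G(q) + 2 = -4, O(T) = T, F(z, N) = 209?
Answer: -261788964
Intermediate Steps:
A(x, a) = a**2
p(Q, f) = -4/5 - f**2/5 (p(Q, f) = -(f*f + (-2)**2)/5 = -(f**2 + 4)/5 = -(4 + f**2)/5 = -4/5 - f**2/5)
G(q) = -6 (G(q) = -2 - 4 = -6)
y(K) = 18 (y(K) = -6*(-3) = 18)
(9165 + y(p(6, O(1))))*(F(165, -128) - 28717) = (9165 + 18)*(209 - 28717) = 9183*(-28508) = -261788964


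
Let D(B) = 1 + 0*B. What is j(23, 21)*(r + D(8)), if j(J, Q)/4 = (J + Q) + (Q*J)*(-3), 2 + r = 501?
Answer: -2810000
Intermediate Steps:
r = 499 (r = -2 + 501 = 499)
D(B) = 1 (D(B) = 1 + 0 = 1)
j(J, Q) = 4*J + 4*Q - 12*J*Q (j(J, Q) = 4*((J + Q) + (Q*J)*(-3)) = 4*((J + Q) + (J*Q)*(-3)) = 4*((J + Q) - 3*J*Q) = 4*(J + Q - 3*J*Q) = 4*J + 4*Q - 12*J*Q)
j(23, 21)*(r + D(8)) = (4*23 + 4*21 - 12*23*21)*(499 + 1) = (92 + 84 - 5796)*500 = -5620*500 = -2810000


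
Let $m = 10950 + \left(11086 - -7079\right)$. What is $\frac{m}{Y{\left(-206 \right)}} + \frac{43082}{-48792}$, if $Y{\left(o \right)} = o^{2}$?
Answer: $- \frac{12739021}{64704291} \approx -0.19688$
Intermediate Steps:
$m = 29115$ ($m = 10950 + \left(11086 + 7079\right) = 10950 + 18165 = 29115$)
$\frac{m}{Y{\left(-206 \right)}} + \frac{43082}{-48792} = \frac{29115}{\left(-206\right)^{2}} + \frac{43082}{-48792} = \frac{29115}{42436} + 43082 \left(- \frac{1}{48792}\right) = 29115 \cdot \frac{1}{42436} - \frac{21541}{24396} = \frac{29115}{42436} - \frac{21541}{24396} = - \frac{12739021}{64704291}$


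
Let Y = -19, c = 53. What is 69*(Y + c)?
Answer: 2346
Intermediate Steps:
69*(Y + c) = 69*(-19 + 53) = 69*34 = 2346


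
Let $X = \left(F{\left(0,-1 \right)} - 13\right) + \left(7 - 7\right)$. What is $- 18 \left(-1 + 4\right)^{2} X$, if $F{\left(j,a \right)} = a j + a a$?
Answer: $1944$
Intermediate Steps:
$F{\left(j,a \right)} = a^{2} + a j$ ($F{\left(j,a \right)} = a j + a^{2} = a^{2} + a j$)
$X = -12$ ($X = \left(- (-1 + 0) - 13\right) + \left(7 - 7\right) = \left(\left(-1\right) \left(-1\right) - 13\right) + 0 = \left(1 - 13\right) + 0 = -12 + 0 = -12$)
$- 18 \left(-1 + 4\right)^{2} X = - 18 \left(-1 + 4\right)^{2} \left(-12\right) = - 18 \cdot 3^{2} \left(-12\right) = \left(-18\right) 9 \left(-12\right) = \left(-162\right) \left(-12\right) = 1944$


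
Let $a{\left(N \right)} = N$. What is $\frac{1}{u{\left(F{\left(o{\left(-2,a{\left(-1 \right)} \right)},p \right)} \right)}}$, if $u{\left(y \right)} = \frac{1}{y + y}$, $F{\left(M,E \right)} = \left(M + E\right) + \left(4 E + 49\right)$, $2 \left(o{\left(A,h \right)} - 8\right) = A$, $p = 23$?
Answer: $342$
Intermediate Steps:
$o{\left(A,h \right)} = 8 + \frac{A}{2}$
$F{\left(M,E \right)} = 49 + M + 5 E$ ($F{\left(M,E \right)} = \left(E + M\right) + \left(49 + 4 E\right) = 49 + M + 5 E$)
$u{\left(y \right)} = \frac{1}{2 y}$
$\frac{1}{u{\left(F{\left(o{\left(-2,a{\left(-1 \right)} \right)},p \right)} \right)}} = \frac{1}{\frac{1}{2} \frac{1}{49 + \left(8 + \frac{1}{2} \left(-2\right)\right) + 5 \cdot 23}} = \frac{1}{\frac{1}{2} \frac{1}{49 + \left(8 - 1\right) + 115}} = \frac{1}{\frac{1}{2} \frac{1}{49 + 7 + 115}} = \frac{1}{\frac{1}{2} \cdot \frac{1}{171}} = \frac{1}{\frac{1}{342}} = 342$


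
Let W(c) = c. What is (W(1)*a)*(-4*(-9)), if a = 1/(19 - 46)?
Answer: -4/3 ≈ -1.3333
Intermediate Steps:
a = -1/27 (a = 1/(-27) = -1/27 ≈ -0.037037)
(W(1)*a)*(-4*(-9)) = (1*(-1/27))*(-4*(-9)) = -1/27*36 = -4/3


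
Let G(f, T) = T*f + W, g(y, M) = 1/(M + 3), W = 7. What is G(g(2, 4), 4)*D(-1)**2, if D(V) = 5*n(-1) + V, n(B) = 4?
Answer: 19133/7 ≈ 2733.3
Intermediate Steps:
g(y, M) = 1/(3 + M)
G(f, T) = 7 + T*f (G(f, T) = T*f + 7 = 7 + T*f)
D(V) = 20 + V (D(V) = 5*4 + V = 20 + V)
G(g(2, 4), 4)*D(-1)**2 = (7 + 4/(3 + 4))*(20 - 1)**2 = (7 + 4/7)*19**2 = (7 + 4*(1/7))*361 = (7 + 4/7)*361 = (53/7)*361 = 19133/7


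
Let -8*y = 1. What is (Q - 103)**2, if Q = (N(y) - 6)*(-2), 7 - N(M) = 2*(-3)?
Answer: 13689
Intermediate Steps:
y = -1/8 (y = -1/8*1 = -1/8 ≈ -0.12500)
N(M) = 13 (N(M) = 7 - 2*(-3) = 7 - 1*(-6) = 7 + 6 = 13)
Q = -14 (Q = (13 - 6)*(-2) = 7*(-2) = -14)
(Q - 103)**2 = (-14 - 103)**2 = (-117)**2 = 13689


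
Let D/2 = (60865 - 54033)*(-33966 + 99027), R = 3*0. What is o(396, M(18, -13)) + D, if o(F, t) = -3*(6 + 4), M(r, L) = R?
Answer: 888993474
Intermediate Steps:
R = 0
M(r, L) = 0
o(F, t) = -30 (o(F, t) = -3*10 = -30)
D = 888993504 (D = 2*((60865 - 54033)*(-33966 + 99027)) = 2*(6832*65061) = 2*444496752 = 888993504)
o(396, M(18, -13)) + D = -30 + 888993504 = 888993474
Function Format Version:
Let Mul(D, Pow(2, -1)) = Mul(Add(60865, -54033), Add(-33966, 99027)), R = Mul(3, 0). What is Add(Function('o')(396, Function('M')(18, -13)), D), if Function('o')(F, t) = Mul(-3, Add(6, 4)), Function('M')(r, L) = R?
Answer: 888993474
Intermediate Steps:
R = 0
Function('M')(r, L) = 0
Function('o')(F, t) = -30 (Function('o')(F, t) = Mul(-3, 10) = -30)
D = 888993504 (D = Mul(2, Mul(Add(60865, -54033), Add(-33966, 99027))) = Mul(2, Mul(6832, 65061)) = Mul(2, 444496752) = 888993504)
Add(Function('o')(396, Function('M')(18, -13)), D) = Add(-30, 888993504) = 888993474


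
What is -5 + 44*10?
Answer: 435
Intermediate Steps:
-5 + 44*10 = -5 + 440 = 435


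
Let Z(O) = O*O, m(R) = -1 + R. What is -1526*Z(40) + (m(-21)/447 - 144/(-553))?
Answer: -603541493398/247191 ≈ -2.4416e+6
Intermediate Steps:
Z(O) = O²
-1526*Z(40) + (m(-21)/447 - 144/(-553)) = -1526*40² + ((-1 - 21)/447 - 144/(-553)) = -1526*1600 + (-22*1/447 - 144*(-1/553)) = -2441600 + (-22/447 + 144/553) = -2441600 + 52202/247191 = -603541493398/247191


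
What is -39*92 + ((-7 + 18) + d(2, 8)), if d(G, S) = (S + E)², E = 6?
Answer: -3381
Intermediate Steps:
d(G, S) = (6 + S)² (d(G, S) = (S + 6)² = (6 + S)²)
-39*92 + ((-7 + 18) + d(2, 8)) = -39*92 + ((-7 + 18) + (6 + 8)²) = -3588 + (11 + 14²) = -3588 + (11 + 196) = -3588 + 207 = -3381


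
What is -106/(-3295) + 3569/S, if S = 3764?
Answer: 12158839/12402380 ≈ 0.98036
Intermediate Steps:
-106/(-3295) + 3569/S = -106/(-3295) + 3569/3764 = -106*(-1/3295) + 3569*(1/3764) = 106/3295 + 3569/3764 = 12158839/12402380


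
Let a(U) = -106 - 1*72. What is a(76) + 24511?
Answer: 24333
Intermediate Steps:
a(U) = -178 (a(U) = -106 - 72 = -178)
a(76) + 24511 = -178 + 24511 = 24333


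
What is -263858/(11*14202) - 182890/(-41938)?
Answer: 4376441194/1637909559 ≈ 2.6720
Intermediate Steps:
-263858/(11*14202) - 182890/(-41938) = -263858/156222 - 182890*(-1/41938) = -263858*1/156222 + 91445/20969 = -131929/78111 + 91445/20969 = 4376441194/1637909559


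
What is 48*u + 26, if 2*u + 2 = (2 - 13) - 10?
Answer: -526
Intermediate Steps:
u = -23/2 (u = -1 + ((2 - 13) - 10)/2 = -1 + (-11 - 10)/2 = -1 + (½)*(-21) = -1 - 21/2 = -23/2 ≈ -11.500)
48*u + 26 = 48*(-23/2) + 26 = -552 + 26 = -526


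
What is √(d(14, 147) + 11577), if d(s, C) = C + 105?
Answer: √11829 ≈ 108.76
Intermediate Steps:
d(s, C) = 105 + C
√(d(14, 147) + 11577) = √((105 + 147) + 11577) = √(252 + 11577) = √11829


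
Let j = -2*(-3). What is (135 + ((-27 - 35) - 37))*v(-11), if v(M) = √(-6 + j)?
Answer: 0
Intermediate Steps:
j = 6
v(M) = 0 (v(M) = √(-6 + 6) = √0 = 0)
(135 + ((-27 - 35) - 37))*v(-11) = (135 + ((-27 - 35) - 37))*0 = (135 + (-62 - 37))*0 = (135 - 99)*0 = 36*0 = 0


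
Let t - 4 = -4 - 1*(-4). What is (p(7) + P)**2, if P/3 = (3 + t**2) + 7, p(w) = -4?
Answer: 5476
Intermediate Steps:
t = 4 (t = 4 + (-4 - 1*(-4)) = 4 + (-4 + 4) = 4 + 0 = 4)
P = 78 (P = 3*((3 + 4**2) + 7) = 3*((3 + 16) + 7) = 3*(19 + 7) = 3*26 = 78)
(p(7) + P)**2 = (-4 + 78)**2 = 74**2 = 5476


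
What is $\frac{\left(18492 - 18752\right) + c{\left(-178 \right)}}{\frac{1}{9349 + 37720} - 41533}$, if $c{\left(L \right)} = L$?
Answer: $\frac{10308111}{977458388} \approx 0.010546$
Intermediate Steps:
$\frac{\left(18492 - 18752\right) + c{\left(-178 \right)}}{\frac{1}{9349 + 37720} - 41533} = \frac{\left(18492 - 18752\right) - 178}{\frac{1}{9349 + 37720} - 41533} = \frac{-260 - 178}{\frac{1}{47069} - 41533} = - \frac{438}{\frac{1}{47069} - 41533} = - \frac{438}{- \frac{1954916776}{47069}} = \left(-438\right) \left(- \frac{47069}{1954916776}\right) = \frac{10308111}{977458388}$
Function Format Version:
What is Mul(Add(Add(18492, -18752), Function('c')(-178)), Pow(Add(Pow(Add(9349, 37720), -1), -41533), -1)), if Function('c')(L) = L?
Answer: Rational(10308111, 977458388) ≈ 0.010546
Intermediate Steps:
Mul(Add(Add(18492, -18752), Function('c')(-178)), Pow(Add(Pow(Add(9349, 37720), -1), -41533), -1)) = Mul(Add(Add(18492, -18752), -178), Pow(Add(Pow(Add(9349, 37720), -1), -41533), -1)) = Mul(Add(-260, -178), Pow(Add(Pow(47069, -1), -41533), -1)) = Mul(-438, Pow(Add(Rational(1, 47069), -41533), -1)) = Mul(-438, Pow(Rational(-1954916776, 47069), -1)) = Mul(-438, Rational(-47069, 1954916776)) = Rational(10308111, 977458388)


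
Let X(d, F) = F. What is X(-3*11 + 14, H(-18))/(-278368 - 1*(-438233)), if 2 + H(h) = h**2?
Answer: 322/159865 ≈ 0.0020142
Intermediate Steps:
H(h) = -2 + h**2
X(-3*11 + 14, H(-18))/(-278368 - 1*(-438233)) = (-2 + (-18)**2)/(-278368 - 1*(-438233)) = (-2 + 324)/(-278368 + 438233) = 322/159865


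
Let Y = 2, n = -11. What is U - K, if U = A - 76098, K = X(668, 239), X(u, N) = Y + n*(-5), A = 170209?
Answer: 94054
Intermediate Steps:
X(u, N) = 57 (X(u, N) = 2 - 11*(-5) = 2 + 55 = 57)
K = 57
U = 94111 (U = 170209 - 76098 = 94111)
U - K = 94111 - 1*57 = 94111 - 57 = 94054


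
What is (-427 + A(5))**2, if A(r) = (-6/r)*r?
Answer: 187489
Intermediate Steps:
A(r) = -6
(-427 + A(5))**2 = (-427 - 6)**2 = (-433)**2 = 187489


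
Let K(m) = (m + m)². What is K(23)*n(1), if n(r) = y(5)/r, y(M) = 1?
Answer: 2116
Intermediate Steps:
K(m) = 4*m² (K(m) = (2*m)² = 4*m²)
n(r) = 1/r
K(23)*n(1) = (4*23²)/1 = (4*529)*1 = 2116*1 = 2116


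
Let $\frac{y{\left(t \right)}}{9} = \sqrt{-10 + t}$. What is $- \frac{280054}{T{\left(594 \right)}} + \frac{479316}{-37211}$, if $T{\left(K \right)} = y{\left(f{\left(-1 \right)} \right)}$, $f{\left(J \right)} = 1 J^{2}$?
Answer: $- \frac{479316}{37211} + \frac{280054 i}{27} \approx -12.881 + 10372.0 i$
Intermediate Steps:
$f{\left(J \right)} = J^{2}$
$y{\left(t \right)} = 9 \sqrt{-10 + t}$
$T{\left(K \right)} = 27 i$ ($T{\left(K \right)} = 9 \sqrt{-10 + \left(-1\right)^{2}} = 9 \sqrt{-10 + 1} = 9 \sqrt{-9} = 9 \cdot 3 i = 27 i$)
$- \frac{280054}{T{\left(594 \right)}} + \frac{479316}{-37211} = - \frac{280054}{27 i} + \frac{479316}{-37211} = - 280054 \left(- \frac{i}{27}\right) + 479316 \left(- \frac{1}{37211}\right) = \frac{280054 i}{27} - \frac{479316}{37211} = - \frac{479316}{37211} + \frac{280054 i}{27}$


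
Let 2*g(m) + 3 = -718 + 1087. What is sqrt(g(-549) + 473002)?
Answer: sqrt(473185) ≈ 687.88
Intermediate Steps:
g(m) = 183 (g(m) = -3/2 + (-718 + 1087)/2 = -3/2 + (1/2)*369 = -3/2 + 369/2 = 183)
sqrt(g(-549) + 473002) = sqrt(183 + 473002) = sqrt(473185)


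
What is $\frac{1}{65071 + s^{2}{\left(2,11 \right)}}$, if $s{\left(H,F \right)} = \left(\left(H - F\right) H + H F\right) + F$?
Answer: $\frac{1}{65296} \approx 1.5315 \cdot 10^{-5}$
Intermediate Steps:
$s{\left(H,F \right)} = F + F H + H \left(H - F\right)$ ($s{\left(H,F \right)} = \left(H \left(H - F\right) + F H\right) + F = \left(F H + H \left(H - F\right)\right) + F = F + F H + H \left(H - F\right)$)
$\frac{1}{65071 + s^{2}{\left(2,11 \right)}} = \frac{1}{65071 + \left(11 + 2^{2}\right)^{2}} = \frac{1}{65071 + \left(11 + 4\right)^{2}} = \frac{1}{65071 + 15^{2}} = \frac{1}{65071 + 225} = \frac{1}{65296}$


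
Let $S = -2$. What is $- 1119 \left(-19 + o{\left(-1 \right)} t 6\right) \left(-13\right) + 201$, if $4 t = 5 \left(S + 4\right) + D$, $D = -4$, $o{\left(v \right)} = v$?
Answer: $-407115$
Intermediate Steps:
$t = \frac{3}{2}$ ($t = \frac{5 \left(-2 + 4\right) - 4}{4} = \frac{5 \cdot 2 - 4}{4} = \frac{10 - 4}{4} = \frac{1}{4} \cdot 6 = \frac{3}{2} \approx 1.5$)
$- 1119 \left(-19 + o{\left(-1 \right)} t 6\right) \left(-13\right) + 201 = - 1119 \left(-19 + \left(-1\right) \frac{3}{2} \cdot 6\right) \left(-13\right) + 201 = - 1119 \left(-19 - 9\right) \left(-13\right) + 201 = - 1119 \left(\left(-28\right) \left(-13\right)\right) + 201 = \left(-1119\right) 364 + 201 = -407316 + 201 = -407115$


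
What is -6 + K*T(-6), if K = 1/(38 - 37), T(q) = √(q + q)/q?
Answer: -6 - I*√3/3 ≈ -6.0 - 0.57735*I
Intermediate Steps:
T(q) = √2/√q (T(q) = √(2*q)/q = (√2*√q)/q = √2/√q)
K = 1 (K = 1/1 = 1)
-6 + K*T(-6) = -6 + 1*(√2/√(-6)) = -6 + 1*(√2*(-I*√6/6)) = -6 + 1*(-I*√3/3) = -6 - I*√3/3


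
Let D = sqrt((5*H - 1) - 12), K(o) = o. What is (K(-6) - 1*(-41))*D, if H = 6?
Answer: 35*sqrt(17) ≈ 144.31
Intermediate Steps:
D = sqrt(17) (D = sqrt((5*6 - 1) - 12) = sqrt((30 - 1) - 12) = sqrt(29 - 12) = sqrt(17) ≈ 4.1231)
(K(-6) - 1*(-41))*D = (-6 - 1*(-41))*sqrt(17) = (-6 + 41)*sqrt(17) = 35*sqrt(17)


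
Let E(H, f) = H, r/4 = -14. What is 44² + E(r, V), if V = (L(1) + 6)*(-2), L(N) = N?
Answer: 1880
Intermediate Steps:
r = -56 (r = 4*(-14) = -56)
V = -14 (V = (1 + 6)*(-2) = 7*(-2) = -14)
44² + E(r, V) = 44² - 56 = 1936 - 56 = 1880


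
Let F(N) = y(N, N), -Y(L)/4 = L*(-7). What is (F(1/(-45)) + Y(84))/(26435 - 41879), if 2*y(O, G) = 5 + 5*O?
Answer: -815/5346 ≈ -0.15245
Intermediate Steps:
Y(L) = 28*L (Y(L) = -4*L*(-7) = -(-28)*L = 28*L)
y(O, G) = 5/2 + 5*O/2 (y(O, G) = (5 + 5*O)/2 = 5/2 + 5*O/2)
F(N) = 5/2 + 5*N/2
(F(1/(-45)) + Y(84))/(26435 - 41879) = ((5/2 + (5/2)/(-45)) + 28*84)/(26435 - 41879) = ((5/2 + (5/2)*(-1/45)) + 2352)/(-15444) = ((5/2 - 1/18) + 2352)*(-1/15444) = (22/9 + 2352)*(-1/15444) = (21190/9)*(-1/15444) = -815/5346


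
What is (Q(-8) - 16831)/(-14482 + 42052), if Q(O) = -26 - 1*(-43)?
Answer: -8407/13785 ≈ -0.60987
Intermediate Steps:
Q(O) = 17 (Q(O) = -26 + 43 = 17)
(Q(-8) - 16831)/(-14482 + 42052) = (17 - 16831)/(-14482 + 42052) = -16814/27570 = -16814*1/27570 = -8407/13785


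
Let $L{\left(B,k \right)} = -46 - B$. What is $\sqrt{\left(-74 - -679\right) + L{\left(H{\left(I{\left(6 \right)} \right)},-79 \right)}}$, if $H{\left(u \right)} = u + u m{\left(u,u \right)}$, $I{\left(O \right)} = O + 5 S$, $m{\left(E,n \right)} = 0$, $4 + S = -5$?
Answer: $\sqrt{598} \approx 24.454$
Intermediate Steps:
$S = -9$ ($S = -4 - 5 = -9$)
$I{\left(O \right)} = -45 + O$ ($I{\left(O \right)} = O + 5 \left(-9\right) = O - 45 = -45 + O$)
$H{\left(u \right)} = u$ ($H{\left(u \right)} = u + u 0 = u + 0 = u$)
$\sqrt{\left(-74 - -679\right) + L{\left(H{\left(I{\left(6 \right)} \right)},-79 \right)}} = \sqrt{\left(-74 - -679\right) - 7} = \sqrt{\left(-74 + 679\right) - 7} = \sqrt{605 + \left(-46 + 39\right)} = \sqrt{605 - 7} = \sqrt{598}$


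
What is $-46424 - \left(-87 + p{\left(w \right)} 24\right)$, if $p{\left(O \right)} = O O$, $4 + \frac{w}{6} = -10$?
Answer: $-215681$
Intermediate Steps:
$w = -84$ ($w = -24 + 6 \left(-10\right) = -24 - 60 = -84$)
$p{\left(O \right)} = O^{2}$
$-46424 - \left(-87 + p{\left(w \right)} 24\right) = -46424 - \left(-87 + \left(-84\right)^{2} \cdot 24\right) = -46424 - \left(-87 + 7056 \cdot 24\right) = -46424 - \left(-87 + 169344\right) = -46424 - 169257 = -215681$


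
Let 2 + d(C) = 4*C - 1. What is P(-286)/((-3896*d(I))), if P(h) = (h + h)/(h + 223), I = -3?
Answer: 143/920430 ≈ 0.00015536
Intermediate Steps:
d(C) = -3 + 4*C (d(C) = -2 + (4*C - 1) = -2 + (-1 + 4*C) = -3 + 4*C)
P(h) = 2*h/(223 + h) (P(h) = (2*h)/(223 + h) = 2*h/(223 + h))
P(-286)/((-3896*d(I))) = (2*(-286)/(223 - 286))/((-3896*(-3 + 4*(-3)))) = (2*(-286)/(-63))/((-3896*(-3 - 12))) = (2*(-286)*(-1/63))/((-3896*(-15))) = (572/63)/58440 = (572/63)*(1/58440) = 143/920430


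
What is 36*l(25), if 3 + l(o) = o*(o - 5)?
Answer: 17892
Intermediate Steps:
l(o) = -3 + o*(-5 + o) (l(o) = -3 + o*(o - 5) = -3 + o*(-5 + o))
36*l(25) = 36*(-3 + 25² - 5*25) = 36*(-3 + 625 - 125) = 36*497 = 17892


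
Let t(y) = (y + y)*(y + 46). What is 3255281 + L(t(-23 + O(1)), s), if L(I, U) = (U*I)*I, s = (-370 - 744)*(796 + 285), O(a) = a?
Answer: -1342881430543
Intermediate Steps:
t(y) = 2*y*(46 + y) (t(y) = (2*y)*(46 + y) = 2*y*(46 + y))
s = -1204234 (s = -1114*1081 = -1204234)
L(I, U) = U*I² (L(I, U) = (I*U)*I = U*I²)
3255281 + L(t(-23 + O(1)), s) = 3255281 - 1204234*4*(-23 + 1)²*(46 + (-23 + 1))² = 3255281 - 1204234*1936*(46 - 22)² = 3255281 - 1204234*(2*(-22)*24)² = 3255281 - 1204234*(-1056)² = 3255281 - 1204234*1115136 = 3255281 - 1342884685824 = -1342881430543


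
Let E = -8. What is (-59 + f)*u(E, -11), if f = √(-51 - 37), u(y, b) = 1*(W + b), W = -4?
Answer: 885 - 30*I*√22 ≈ 885.0 - 140.71*I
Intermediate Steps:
u(y, b) = -4 + b (u(y, b) = 1*(-4 + b) = -4 + b)
f = 2*I*√22 (f = √(-88) = 2*I*√22 ≈ 9.3808*I)
(-59 + f)*u(E, -11) = (-59 + 2*I*√22)*(-4 - 11) = (-59 + 2*I*√22)*(-15) = 885 - 30*I*√22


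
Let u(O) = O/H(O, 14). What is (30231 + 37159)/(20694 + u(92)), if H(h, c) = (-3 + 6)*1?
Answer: 101085/31087 ≈ 3.2517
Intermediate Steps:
H(h, c) = 3 (H(h, c) = 3*1 = 3)
u(O) = O/3
(30231 + 37159)/(20694 + u(92)) = (30231 + 37159)/(20694 + (⅓)*92) = 67390/(20694 + 92/3) = 67390/(62174/3) = 67390*(3/62174) = 101085/31087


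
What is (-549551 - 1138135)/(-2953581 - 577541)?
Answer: 120549/252223 ≈ 0.47795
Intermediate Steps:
(-549551 - 1138135)/(-2953581 - 577541) = -1687686/(-3531122) = -1687686*(-1/3531122) = 120549/252223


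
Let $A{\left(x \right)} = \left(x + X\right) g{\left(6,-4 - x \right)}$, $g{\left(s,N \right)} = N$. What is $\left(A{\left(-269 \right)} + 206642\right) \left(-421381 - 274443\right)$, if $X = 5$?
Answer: $-95106615968$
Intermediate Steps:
$A{\left(x \right)} = \left(-4 - x\right) \left(5 + x\right)$ ($A{\left(x \right)} = \left(x + 5\right) \left(-4 - x\right) = \left(5 + x\right) \left(-4 - x\right) = \left(-4 - x\right) \left(5 + x\right)$)
$\left(A{\left(-269 \right)} + 206642\right) \left(-421381 - 274443\right) = \left(- \left(4 - 269\right) \left(5 - 269\right) + 206642\right) \left(-421381 - 274443\right) = \left(\left(-1\right) \left(-265\right) \left(-264\right) + 206642\right) \left(-695824\right) = \left(-69960 + 206642\right) \left(-695824\right) = 136682 \left(-695824\right) = -95106615968$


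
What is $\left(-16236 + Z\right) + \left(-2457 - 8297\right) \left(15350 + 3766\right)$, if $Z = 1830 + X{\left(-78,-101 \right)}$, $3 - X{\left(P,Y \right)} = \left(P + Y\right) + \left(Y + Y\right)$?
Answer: $-205587486$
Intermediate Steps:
$X{\left(P,Y \right)} = 3 - P - 3 Y$ ($X{\left(P,Y \right)} = 3 - \left(\left(P + Y\right) + \left(Y + Y\right)\right) = 3 - \left(\left(P + Y\right) + 2 Y\right) = 3 - \left(P + 3 Y\right) = 3 - P - 3 Y$)
$Z = 2214$ ($Z = 1830 - -384 = 1830 + \left(3 + 78 + 303\right) = 1830 + 384 = 2214$)
$\left(-16236 + Z\right) + \left(-2457 - 8297\right) \left(15350 + 3766\right) = \left(-16236 + 2214\right) + \left(-2457 - 8297\right) \left(15350 + 3766\right) = -14022 - 205573464 = -205587486$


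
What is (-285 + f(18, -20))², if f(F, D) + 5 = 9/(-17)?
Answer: 24393721/289 ≈ 84407.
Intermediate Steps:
f(F, D) = -94/17 (f(F, D) = -5 + 9/(-17) = -5 + 9*(-1/17) = -5 - 9/17 = -94/17)
(-285 + f(18, -20))² = (-285 - 94/17)² = (-4939/17)² = 24393721/289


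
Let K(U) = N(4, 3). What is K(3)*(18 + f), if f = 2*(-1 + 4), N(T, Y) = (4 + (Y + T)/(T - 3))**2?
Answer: 2904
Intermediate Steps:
N(T, Y) = (4 + (T + Y)/(-3 + T))**2
K(U) = 121 (K(U) = (-12 + 3 + 5*4)**2/(-3 + 4)**2 = (-12 + 3 + 20)**2/1**2 = 1*11**2 = 1*121 = 121)
f = 6 (f = 2*3 = 6)
K(3)*(18 + f) = 121*(18 + 6) = 121*24 = 2904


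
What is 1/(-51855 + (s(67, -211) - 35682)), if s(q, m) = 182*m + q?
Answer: -1/125872 ≈ -7.9446e-6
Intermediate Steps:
s(q, m) = q + 182*m
1/(-51855 + (s(67, -211) - 35682)) = 1/(-51855 + ((67 + 182*(-211)) - 35682)) = 1/(-51855 + ((67 - 38402) - 35682)) = 1/(-51855 + (-38335 - 35682)) = 1/(-51855 - 74017) = 1/(-125872) = -1/125872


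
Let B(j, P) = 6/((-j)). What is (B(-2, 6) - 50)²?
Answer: 2209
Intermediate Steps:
B(j, P) = -6/j (B(j, P) = 6*(-1/j) = -6/j)
(B(-2, 6) - 50)² = (-6/(-2) - 50)² = (-6*(-½) - 50)² = (3 - 50)² = (-47)² = 2209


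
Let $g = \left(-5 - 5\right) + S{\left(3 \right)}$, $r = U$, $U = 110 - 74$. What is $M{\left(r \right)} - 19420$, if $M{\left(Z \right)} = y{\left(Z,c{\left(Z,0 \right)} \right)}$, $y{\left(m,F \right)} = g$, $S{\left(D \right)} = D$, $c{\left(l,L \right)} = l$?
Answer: $-19427$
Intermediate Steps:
$U = 36$
$r = 36$
$g = -7$ ($g = \left(-5 - 5\right) + 3 = -10 + 3 = -7$)
$y{\left(m,F \right)} = -7$
$M{\left(Z \right)} = -7$
$M{\left(r \right)} - 19420 = -7 - 19420 = -19427$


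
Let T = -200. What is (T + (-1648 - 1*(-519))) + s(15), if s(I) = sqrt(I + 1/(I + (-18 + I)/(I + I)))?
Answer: -1329 + sqrt(334505)/149 ≈ -1325.1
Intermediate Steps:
s(I) = sqrt(I + 1/(I + (-18 + I)/(2*I))) (s(I) = sqrt(I + 1/(I + (-18 + I)/((2*I)))) = sqrt(I + 1/(I + (-18 + I)*(1/(2*I)))) = sqrt(I + 1/(I + (-18 + I)/(2*I))))
(T + (-1648 - 1*(-519))) + s(15) = (-200 + (-1648 - 1*(-519))) + sqrt(15*(-16 + 15*(1 + 2*15))/(-18 + 15*(1 + 2*15))) = (-200 + (-1648 + 519)) + sqrt(15*(-16 + 15*(1 + 30))/(-18 + 15*(1 + 30))) = (-200 - 1129) + sqrt(15*(-16 + 15*31)/(-18 + 15*31)) = -1329 + sqrt(15*(-16 + 465)/(-18 + 465)) = -1329 + sqrt(15*449/447) = -1329 + sqrt(15*(1/447)*449) = -1329 + sqrt(2245/149) = -1329 + sqrt(334505)/149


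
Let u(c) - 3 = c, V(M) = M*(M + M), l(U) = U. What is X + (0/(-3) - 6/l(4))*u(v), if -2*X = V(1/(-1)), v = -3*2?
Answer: 7/2 ≈ 3.5000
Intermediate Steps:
v = -6
V(M) = 2*M² (V(M) = M*(2*M) = 2*M²)
X = -1 (X = -(1/(-1))² = -(-1)² = -1 ≈ -1.0000)
u(c) = 3 + c
X + (0/(-3) - 6/l(4))*u(v) = -1 + (0/(-3) - 6/4)*(3 - 6) = -1 + (0*(-⅓) - 6*¼)*(-3) = -1 + (0 - 3/2)*(-3) = -1 - 3/2*(-3) = -1 + 9/2 = 7/2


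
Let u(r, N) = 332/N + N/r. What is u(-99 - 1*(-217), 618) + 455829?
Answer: 8310323774/18231 ≈ 4.5584e+5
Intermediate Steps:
u(-99 - 1*(-217), 618) + 455829 = (332/618 + 618/(-99 - 1*(-217))) + 455829 = (332*(1/618) + 618/(-99 + 217)) + 455829 = (166/309 + 618/118) + 455829 = (166/309 + 618*(1/118)) + 455829 = (166/309 + 309/59) + 455829 = 105275/18231 + 455829 = 8310323774/18231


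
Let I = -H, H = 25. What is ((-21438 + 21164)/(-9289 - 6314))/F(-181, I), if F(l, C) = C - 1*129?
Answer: -137/1201431 ≈ -0.00011403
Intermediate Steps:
I = -25 (I = -1*25 = -25)
F(l, C) = -129 + C (F(l, C) = C - 129 = -129 + C)
((-21438 + 21164)/(-9289 - 6314))/F(-181, I) = ((-21438 + 21164)/(-9289 - 6314))/(-129 - 25) = -274/(-15603)/(-154) = -274*(-1/15603)*(-1/154) = (274/15603)*(-1/154) = -137/1201431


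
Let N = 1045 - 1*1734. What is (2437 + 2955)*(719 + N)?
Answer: 161760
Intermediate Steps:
N = -689 (N = 1045 - 1734 = -689)
(2437 + 2955)*(719 + N) = (2437 + 2955)*(719 - 689) = 5392*30 = 161760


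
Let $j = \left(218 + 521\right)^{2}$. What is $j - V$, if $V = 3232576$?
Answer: $-2686455$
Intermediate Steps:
$j = 546121$ ($j = 739^{2} = 546121$)
$j - V = 546121 - 3232576 = -2686455$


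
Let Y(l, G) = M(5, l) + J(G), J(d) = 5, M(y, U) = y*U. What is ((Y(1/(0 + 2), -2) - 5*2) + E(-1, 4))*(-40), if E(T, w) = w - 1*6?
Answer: 180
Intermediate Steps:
E(T, w) = -6 + w (E(T, w) = w - 6 = -6 + w)
M(y, U) = U*y
Y(l, G) = 5 + 5*l (Y(l, G) = l*5 + 5 = 5*l + 5 = 5 + 5*l)
((Y(1/(0 + 2), -2) - 5*2) + E(-1, 4))*(-40) = (((5 + 5/(0 + 2)) - 5*2) + (-6 + 4))*(-40) = (((5 + 5/2) - 10) - 2)*(-40) = ((15/2 - 10) - 2)*(-40) = (-5/2 - 2)*(-40) = -9/2*(-40) = 180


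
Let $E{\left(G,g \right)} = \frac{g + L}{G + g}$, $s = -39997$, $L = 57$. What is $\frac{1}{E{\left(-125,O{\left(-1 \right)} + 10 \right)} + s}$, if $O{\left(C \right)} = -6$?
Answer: $- \frac{121}{4839698} \approx -2.5002 \cdot 10^{-5}$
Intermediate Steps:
$E{\left(G,g \right)} = \frac{57 + g}{G + g}$ ($E{\left(G,g \right)} = \frac{g + 57}{G + g} = \frac{57 + g}{G + g}$)
$\frac{1}{E{\left(-125,O{\left(-1 \right)} + 10 \right)} + s} = \frac{1}{\frac{57 + \left(-6 + 10\right)}{-125 + \left(-6 + 10\right)} - 39997} = \frac{1}{\frac{57 + 4}{-125 + 4} - 39997} = \frac{1}{\frac{1}{-121} \cdot 61 - 39997} = \frac{1}{\left(- \frac{1}{121}\right) 61 - 39997} = \frac{1}{- \frac{61}{121} - 39997} = \frac{1}{- \frac{4839698}{121}} = - \frac{121}{4839698}$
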